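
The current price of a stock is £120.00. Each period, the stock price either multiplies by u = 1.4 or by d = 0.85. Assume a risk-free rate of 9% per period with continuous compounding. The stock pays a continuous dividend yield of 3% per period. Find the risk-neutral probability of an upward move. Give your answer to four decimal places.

Per-period risk-free factor R = e^0.09 = 1.0942; dividend-adjusted growth = e^(0.09−0.03) = 1.0618.
Risk-neutral probability p = (1.0618 − 0.85)/(1.4 − 0.85) = 0.2118/0.5500 = 0.3852

p = 0.3852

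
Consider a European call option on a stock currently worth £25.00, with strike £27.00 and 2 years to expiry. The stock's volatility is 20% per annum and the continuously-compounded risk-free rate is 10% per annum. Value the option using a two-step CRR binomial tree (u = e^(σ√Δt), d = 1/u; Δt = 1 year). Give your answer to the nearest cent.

£4.27

CRR parameters: u = e^(σ√Δt) = e^(0.2·√1) = 1.2214, d = 1/u = 0.8187
Per-period rate: rΔt = 0.1·1 = 0.1, so R = e^0.1 = 1.1052
Risk-neutral probability p = (e^0.1 − 0.8187)/(1.2214 − 0.8187) = 0.2864/0.4027 = 0.7113
Terminal stock prices: S_uu = 37.3, S_ud = 25, S_dd = 16.76
Terminal payoffs (S − K): max(10.3, 0) = 10.3, max(-2, 0) = 0, max(-10.24, 0) = 0
Node u (S = 30.54): V_u = e^(−0.1)·[0.7113·10.2956 + 0.2887·0.0000] = 6.6268
Node d (S = 20.47): V_d = e^(−0.1)·[0.7113·0.0000 + 0.2887·0.0000] = 0.0000
Node 0 (S = 25): V_0 = e^(−0.1)·[0.7113·6.6268 + 0.2887·0.0000] = 4.2654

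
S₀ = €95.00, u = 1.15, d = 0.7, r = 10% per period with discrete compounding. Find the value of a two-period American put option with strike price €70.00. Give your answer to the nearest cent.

€0.35

Risk-neutral probability p = (1 + 0.1 − 0.7)/(1.15 − 0.7) = 0.4000/0.4500 = 0.8889
Terminal stock prices: S_uu = 125.6, S_ud = 76.47, S_dd = 46.55
Terminal payoffs (K − S): max(-55.64, 0) = 0, max(-6.475, 0) = 0, max(23.45, 0) = 23.45
Node u (S = 109.2): continuation = 1/1.1·[0.8889·0.0000 + 0.1111·0.0000] = 0.0000; exercise value = 0.0000 ≤ continuation, so V_u = 0.0000
Node d (S = 66.5): continuation = 1/1.1·[0.8889·0.0000 + 0.1111·23.4500] = 2.3687; exercise value = 3.5000 > continuation, so V_d = 3.5000 (exercise)
Node 0 (S = 95): continuation = 1/1.1·[0.8889·0.0000 + 0.1111·3.5000] = 0.3535; exercise value = 0.0000 ≤ continuation, so V_0 = 0.3535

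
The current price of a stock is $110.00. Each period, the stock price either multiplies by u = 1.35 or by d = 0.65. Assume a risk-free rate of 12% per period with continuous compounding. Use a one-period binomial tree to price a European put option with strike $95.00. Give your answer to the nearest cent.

$6.63

Risk-neutral probability p = (e^0.12 − 0.65)/(1.35 − 0.65) = 0.4775/0.7000 = 0.6821
Terminal stock prices: S_u = 148.5, S_d = 71.5
Terminal payoffs (K − S): max(-53.5, 0) = 0, max(23.5, 0) = 23.5
Node 0 (S = 110): V_0 = e^(−0.12)·[0.6821·0.0000 + 0.3179·23.5000] = 6.6251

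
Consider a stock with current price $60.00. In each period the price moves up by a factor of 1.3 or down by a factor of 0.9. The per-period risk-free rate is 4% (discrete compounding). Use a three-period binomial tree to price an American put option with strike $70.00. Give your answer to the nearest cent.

$10.90

Risk-neutral probability p = (1 + 0.04 − 0.9)/(1.3 − 0.9) = 0.1400/0.4000 = 0.3500
Terminal stock prices: S_uuu = 131.8, S_uud = 91.26, S_udd = 63.18, S_ddd = 43.74
Terminal payoffs (K − S): max(-61.82, 0) = 0, max(-21.26, 0) = 0, max(6.82, 0) = 6.82, max(26.26, 0) = 26.26
Node uu (S = 101.4): continuation = 1/1.04·[0.3500·0.0000 + 0.6500·0.0000] = 0.0000; exercise value = 0.0000 ≤ continuation, so V_uu = 0.0000
Node ud (S = 70.2): continuation = 1/1.04·[0.3500·0.0000 + 0.6500·6.8200] = 4.2625; exercise value = 0.0000 ≤ continuation, so V_ud = 4.2625
Node dd (S = 48.6): continuation = 1/1.04·[0.3500·6.8200 + 0.6500·26.2600] = 18.7077; exercise value = 21.4000 > continuation, so V_dd = 21.4000 (exercise)
Node u (S = 78): continuation = 1/1.04·[0.3500·0.0000 + 0.6500·4.2625] = 2.6641; exercise value = 0.0000 ≤ continuation, so V_u = 2.6641
Node d (S = 54): continuation = 1/1.04·[0.3500·4.2625 + 0.6500·21.4000] = 14.8095; exercise value = 16.0000 > continuation, so V_d = 16.0000 (exercise)
Node 0 (S = 60): continuation = 1/1.04·[0.3500·2.6641 + 0.6500·16.0000] = 10.8966; exercise value = 10.0000 ≤ continuation, so V_0 = 10.8966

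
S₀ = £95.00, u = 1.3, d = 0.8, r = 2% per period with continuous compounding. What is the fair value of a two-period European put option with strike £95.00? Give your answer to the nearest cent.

Risk-neutral probability p = (e^0.02 − 0.8)/(1.3 − 0.8) = 0.2202/0.5000 = 0.4404
Terminal stock prices: S_uu = 160.6, S_ud = 98.8, S_dd = 60.8
Terminal payoffs (K − S): max(-65.55, 0) = 0, max(-3.8, 0) = 0, max(34.2, 0) = 34.2
Node u (S = 123.5): V_u = e^(−0.02)·[0.4404·0.0000 + 0.5596·0.0000] = 0.0000
Node d (S = 76): V_d = e^(−0.02)·[0.4404·0.0000 + 0.5596·34.2000] = 18.7593
Node 0 (S = 95): V_0 = e^(−0.02)·[0.4404·0.0000 + 0.5596·18.7593] = 10.2898

£10.29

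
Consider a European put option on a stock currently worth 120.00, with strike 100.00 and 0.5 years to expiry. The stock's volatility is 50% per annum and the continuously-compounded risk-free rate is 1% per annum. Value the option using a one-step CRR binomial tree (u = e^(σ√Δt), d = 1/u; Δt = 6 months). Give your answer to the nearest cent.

9.09

CRR parameters: u = e^(σ√Δt) = e^(0.5·√0.5) = 1.4241, d = 1/u = 0.7022
Per-period rate: rΔt = 0.01·0.5 = 0.005, so R = e^0.005 = 1.0050
Risk-neutral probability p = (e^0.005 − 0.7022)/(1.4241 − 0.7022) = 0.3028/0.7219 = 0.4195
Terminal stock prices: S_u = 170.9, S_d = 84.26
Terminal payoffs (K − S): max(-70.89, 0) = 0, max(15.74, 0) = 15.74
Node 0 (S = 120): V_0 = e^(−0.005)·[0.4195·0.0000 + 0.5805·15.7374] = 9.0905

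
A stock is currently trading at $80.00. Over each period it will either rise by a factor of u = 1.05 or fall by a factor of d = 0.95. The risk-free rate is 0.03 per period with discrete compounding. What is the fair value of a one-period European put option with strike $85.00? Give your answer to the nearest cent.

$2.52

Risk-neutral probability p = (1 + 0.03 − 0.95)/(1.05 − 0.95) = 0.0800/0.1000 = 0.8000
Terminal stock prices: S_u = 84, S_d = 76
Terminal payoffs (K − S): max(1, 0) = 1, max(9, 0) = 9
Node 0 (S = 80): V_0 = 1/1.03·[0.8000·1.0000 + 0.2000·9.0000] = 2.5243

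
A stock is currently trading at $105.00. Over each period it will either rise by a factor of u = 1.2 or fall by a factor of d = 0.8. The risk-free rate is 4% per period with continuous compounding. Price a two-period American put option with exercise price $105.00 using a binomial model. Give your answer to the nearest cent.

$8.96

Risk-neutral probability p = (e^0.04 − 0.8)/(1.2 − 0.8) = 0.2408/0.4000 = 0.6020
Terminal stock prices: S_uu = 151.2, S_ud = 100.8, S_dd = 67.2
Terminal payoffs (K − S): max(-46.2, 0) = 0, max(4.2, 0) = 4.2, max(37.8, 0) = 37.8
Node u (S = 126): continuation = e^(−0.04)·[0.6020·0.0000 + 0.3980·4.2000] = 1.6059; exercise value = 0.0000 ≤ continuation, so V_u = 1.6059
Node d (S = 84): continuation = e^(−0.04)·[0.6020·4.2000 + 0.3980·37.8000] = 16.8829; exercise value = 21.0000 > continuation, so V_d = 21.0000 (exercise)
Node 0 (S = 105): continuation = e^(−0.04)·[0.6020·1.6059 + 0.3980·21.0000] = 8.9586; exercise value = 0.0000 ≤ continuation, so V_0 = 8.9586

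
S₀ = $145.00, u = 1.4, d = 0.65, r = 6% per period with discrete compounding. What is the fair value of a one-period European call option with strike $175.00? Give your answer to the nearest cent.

Risk-neutral probability p = (1 + 0.06 − 0.65)/(1.4 − 0.65) = 0.4100/0.7500 = 0.5467
Terminal stock prices: S_u = 203, S_d = 94.25
Terminal payoffs (S − K): max(28, 0) = 28, max(-80.75, 0) = 0
Node 0 (S = 145): V_0 = 1/1.06·[0.5467·28.0000 + 0.4533·0.0000] = 14.4403

$14.44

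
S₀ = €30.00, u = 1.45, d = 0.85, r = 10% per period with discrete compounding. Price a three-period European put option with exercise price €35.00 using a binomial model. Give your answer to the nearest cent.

€3.61

Risk-neutral probability p = (1 + 0.1 − 0.85)/(1.45 − 0.85) = 0.2500/0.6000 = 0.4167
Terminal stock prices: S_uuu = 91.46, S_uud = 53.61, S_udd = 31.43, S_ddd = 18.42
Terminal payoffs (K − S): max(-56.46, 0) = 0, max(-18.61, 0) = 0, max(3.571, 0) = 3.571, max(16.58, 0) = 16.58
Node uu (S = 63.08): V_uu = 1/1.1·[0.4167·0.0000 + 0.5833·0.0000] = 0.0000
Node ud (S = 36.98): V_ud = 1/1.1·[0.4167·0.0000 + 0.5833·3.5713] = 1.8938
Node dd (S = 21.67): V_dd = 1/1.1·[0.4167·3.5713 + 0.5833·16.5763] = 10.1432
Node u (S = 43.5): V_u = 1/1.1·[0.4167·0.0000 + 0.5833·1.8938] = 1.0043
Node d (S = 25.5): V_d = 1/1.1·[0.4167·1.8938 + 0.5833·10.1432] = 6.0963
Node 0 (S = 30): V_0 = 1/1.1·[0.4167·1.0043 + 0.5833·6.0963] = 3.6133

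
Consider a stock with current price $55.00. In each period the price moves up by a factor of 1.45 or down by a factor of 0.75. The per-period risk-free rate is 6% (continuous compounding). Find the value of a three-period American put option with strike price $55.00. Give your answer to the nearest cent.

$8.88

Risk-neutral probability p = (e^0.06 − 0.75)/(1.45 − 0.75) = 0.3118/0.7000 = 0.4455
Terminal stock prices: S_uuu = 167.7, S_uud = 86.73, S_udd = 44.86, S_ddd = 23.2
Terminal payoffs (K − S): max(-112.7, 0) = 0, max(-31.73, 0) = 0, max(10.14, 0) = 10.14, max(31.8, 0) = 31.8
Node uu (S = 115.6): continuation = e^(−0.06)·[0.4455·0.0000 + 0.5545·0.0000] = 0.0000; exercise value = 0.0000 ≤ continuation, so V_uu = 0.0000
Node ud (S = 59.81): continuation = e^(−0.06)·[0.4455·0.0000 + 0.5545·10.1406] = 5.2957; exercise value = 0.0000 ≤ continuation, so V_ud = 5.2957
Node dd (S = 30.94): continuation = e^(−0.06)·[0.4455·10.1406 + 0.5545·31.7969] = 20.8595; exercise value = 24.0625 > continuation, so V_dd = 24.0625 (exercise)
Node u (S = 79.75): continuation = e^(−0.06)·[0.4455·0.0000 + 0.5545·5.2957] = 2.7656; exercise value = 0.0000 ≤ continuation, so V_u = 2.7656
Node d (S = 41.25): continuation = e^(−0.06)·[0.4455·5.2957 + 0.5545·24.0625] = 14.7878; exercise value = 13.7500 ≤ continuation, so V_d = 14.7878
Node 0 (S = 55): continuation = e^(−0.06)·[0.4455·2.7656 + 0.5545·14.7878] = 8.8829; exercise value = 0.0000 ≤ continuation, so V_0 = 8.8829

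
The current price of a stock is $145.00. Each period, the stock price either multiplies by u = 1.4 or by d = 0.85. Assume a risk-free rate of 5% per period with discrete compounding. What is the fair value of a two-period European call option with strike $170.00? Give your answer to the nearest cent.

Risk-neutral probability p = (1 + 0.05 − 0.85)/(1.4 − 0.85) = 0.2000/0.5500 = 0.3636
Terminal stock prices: S_uu = 284.2, S_ud = 172.5, S_dd = 104.8
Terminal payoffs (S − K): max(114.2, 0) = 114.2, max(2.55, 0) = 2.55, max(-65.24, 0) = 0
Node u (S = 203): V_u = 1/1.05·[0.3636·114.2000 + 0.6364·2.5500] = 41.0952
Node d (S = 123.2): V_d = 1/1.05·[0.3636·2.5500 + 0.6364·0.0000] = 0.8831
Node 0 (S = 145): V_0 = 1/1.05·[0.3636·41.0952 + 0.6364·0.8831] = 14.7673

$14.77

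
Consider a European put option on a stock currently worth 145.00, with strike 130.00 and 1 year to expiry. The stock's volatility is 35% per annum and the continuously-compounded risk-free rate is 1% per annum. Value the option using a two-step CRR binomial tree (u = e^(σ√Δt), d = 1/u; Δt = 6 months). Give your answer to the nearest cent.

CRR parameters: u = e^(σ√Δt) = e^(0.35·√0.5) = 1.2808, d = 1/u = 0.7808
Per-period rate: rΔt = 0.01·0.5 = 0.005, so R = e^0.005 = 1.0050
Risk-neutral probability p = (e^0.005 − 0.7808)/(1.2808 − 0.7808) = 0.2243/0.5000 = 0.4485
Terminal stock prices: S_uu = 237.9, S_ud = 145, S_dd = 88.39
Terminal payoffs (K − S): max(-107.9, 0) = 0, max(-15, 0) = 0, max(41.61, 0) = 41.61
Node u (S = 185.7): V_u = e^(−0.005)·[0.4485·0.0000 + 0.5515·0.0000] = 0.0000
Node d (S = 113.2): V_d = e^(−0.005)·[0.4485·0.0000 + 0.5515·41.6100] = 22.8349
Node 0 (S = 145): V_0 = e^(−0.005)·[0.4485·0.0000 + 0.5515·22.8349] = 12.5314

12.53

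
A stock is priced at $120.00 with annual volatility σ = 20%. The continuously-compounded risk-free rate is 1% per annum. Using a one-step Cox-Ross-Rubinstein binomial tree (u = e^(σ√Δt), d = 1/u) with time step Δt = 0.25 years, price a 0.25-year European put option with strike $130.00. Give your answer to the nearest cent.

CRR parameters: u = e^(σ√Δt) = e^(0.2·√0.25) = 1.1052, d = 1/u = 0.9048
Per-period rate: rΔt = 0.01·0.25 = 0.0025, so R = e^0.0025 = 1.0025
Risk-neutral probability p = (e^0.0025 − 0.9048)/(1.1052 − 0.9048) = 0.0977/0.2003 = 0.4875
Terminal stock prices: S_u = 132.6, S_d = 108.6
Terminal payoffs (K − S): max(-2.621, 0) = 0, max(21.42, 0) = 21.42
Node 0 (S = 120): V_0 = e^(−0.0025)·[0.4875·0.0000 + 0.5125·21.4195] = 10.9498

$10.95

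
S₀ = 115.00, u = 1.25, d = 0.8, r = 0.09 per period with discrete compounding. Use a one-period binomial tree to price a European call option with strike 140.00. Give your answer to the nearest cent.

2.22

Risk-neutral probability p = (1 + 0.09 − 0.8)/(1.25 − 0.8) = 0.2900/0.4500 = 0.6444
Terminal stock prices: S_u = 143.8, S_d = 92
Terminal payoffs (S − K): max(3.75, 0) = 3.75, max(-48, 0) = 0
Node 0 (S = 115): V_0 = 1/1.09·[0.6444·3.7500 + 0.3556·0.0000] = 2.2171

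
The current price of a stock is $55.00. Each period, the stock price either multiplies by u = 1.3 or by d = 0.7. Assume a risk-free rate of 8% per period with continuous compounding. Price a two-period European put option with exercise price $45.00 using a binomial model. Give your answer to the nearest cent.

$2.01

Risk-neutral probability p = (e^0.08 − 0.7)/(1.3 − 0.7) = 0.3833/0.6000 = 0.6388
Terminal stock prices: S_uu = 92.95, S_ud = 50.05, S_dd = 26.95
Terminal payoffs (K − S): max(-47.95, 0) = 0, max(-5.05, 0) = 0, max(18.05, 0) = 18.05
Node u (S = 71.5): V_u = e^(−0.08)·[0.6388·0.0000 + 0.3612·0.0000] = 0.0000
Node d (S = 38.5): V_d = e^(−0.08)·[0.6388·0.0000 + 0.3612·18.0500] = 6.0182
Node 0 (S = 55): V_0 = e^(−0.08)·[0.6388·0.0000 + 0.3612·6.0182] = 2.0066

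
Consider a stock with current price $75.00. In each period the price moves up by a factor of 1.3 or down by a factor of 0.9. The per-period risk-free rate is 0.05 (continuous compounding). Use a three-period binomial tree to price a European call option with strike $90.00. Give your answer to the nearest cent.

Risk-neutral probability p = (e^0.05 − 0.9)/(1.3 − 0.9) = 0.1513/0.4000 = 0.3782
Terminal stock prices: S_uuu = 164.8, S_uud = 114.1, S_udd = 78.98, S_ddd = 54.68
Terminal payoffs (S − K): max(74.78, 0) = 74.78, max(24.08, 0) = 24.08, max(-11.02, 0) = 0, max(-35.32, 0) = 0
Node uu (S = 126.8): V_uu = e^(−0.05)·[0.3782·74.7750 + 0.6218·24.0750] = 41.1394
Node ud (S = 87.75): V_ud = e^(−0.05)·[0.3782·24.0750 + 0.6218·0.0000] = 8.6606
Node dd (S = 60.75): V_dd = e^(−0.05)·[0.3782·0.0000 + 0.6218·0.0000] = 0.0000
Node u (S = 97.5): V_u = e^(−0.05)·[0.3782·41.1394 + 0.6218·8.6606] = 19.9219
Node d (S = 67.5): V_d = e^(−0.05)·[0.3782·8.6606 + 0.6218·0.0000] = 3.1155
Node 0 (S = 75): V_0 = e^(−0.05)·[0.3782·19.9219 + 0.6218·3.1155] = 9.0094

$9.01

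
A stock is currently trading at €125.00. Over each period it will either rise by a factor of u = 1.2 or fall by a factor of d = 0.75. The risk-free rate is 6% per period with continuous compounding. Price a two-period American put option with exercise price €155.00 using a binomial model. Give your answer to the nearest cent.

€30.00

Risk-neutral probability p = (e^0.06 − 0.75)/(1.2 − 0.75) = 0.3118/0.4500 = 0.6930
Terminal stock prices: S_uu = 180, S_ud = 112.5, S_dd = 70.31
Terminal payoffs (K − S): max(-25, 0) = 0, max(42.5, 0) = 42.5, max(84.69, 0) = 84.69
Node u (S = 150): continuation = e^(−0.06)·[0.6930·0.0000 + 0.3070·42.5000] = 12.2889; exercise value = 5.0000 ≤ continuation, so V_u = 12.2889
Node d (S = 93.75): continuation = e^(−0.06)·[0.6930·42.5000 + 0.3070·84.6875] = 52.2235; exercise value = 61.2500 > continuation, so V_d = 61.2500 (exercise)
Node 0 (S = 125): continuation = e^(−0.06)·[0.6930·12.2889 + 0.3070·61.2500] = 25.7303; exercise value = 30.0000 > continuation, so V_0 = 30.0000 (exercise)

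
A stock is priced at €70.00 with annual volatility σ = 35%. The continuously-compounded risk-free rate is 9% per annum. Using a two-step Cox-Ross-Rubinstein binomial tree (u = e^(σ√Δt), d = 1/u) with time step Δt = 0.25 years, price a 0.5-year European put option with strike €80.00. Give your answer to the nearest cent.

€11.50

CRR parameters: u = e^(σ√Δt) = e^(0.35·√0.25) = 1.1912, d = 1/u = 0.8395
Per-period rate: rΔt = 0.09·0.25 = 0.0225, so R = e^0.0225 = 1.0228
Risk-neutral probability p = (e^0.0225 − 0.8395)/(1.1912 − 0.8395) = 0.1833/0.3518 = 0.5210
Terminal stock prices: S_uu = 99.33, S_ud = 70, S_dd = 49.33
Terminal payoffs (K − S): max(-19.33, 0) = 0, max(10, 0) = 10, max(30.67, 0) = 30.67
Node u (S = 83.39): V_u = e^(−0.0225)·[0.5210·0.0000 + 0.4790·10.0000] = 4.6830
Node d (S = 58.76): V_d = e^(−0.0225)·[0.5210·10.0000 + 0.4790·30.6718] = 19.4581
Node 0 (S = 70): V_0 = e^(−0.0225)·[0.5210·4.6830 + 0.4790·19.4581] = 11.4980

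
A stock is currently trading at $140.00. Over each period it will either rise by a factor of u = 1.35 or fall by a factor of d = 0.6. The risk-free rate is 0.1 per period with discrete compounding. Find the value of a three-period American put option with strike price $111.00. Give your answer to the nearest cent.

Risk-neutral probability p = (1 + 0.1 − 0.6)/(1.35 − 0.6) = 0.5000/0.7500 = 0.6667
Terminal stock prices: S_uuu = 344.5, S_uud = 153.1, S_udd = 68.04, S_ddd = 30.24
Terminal payoffs (K − S): max(-233.5, 0) = 0, max(-42.09, 0) = 0, max(42.96, 0) = 42.96, max(80.76, 0) = 80.76
Node uu (S = 255.2): continuation = 1/1.1·[0.6667·0.0000 + 0.3333·0.0000] = 0.0000; exercise value = 0.0000 ≤ continuation, so V_uu = 0.0000
Node ud (S = 113.4): continuation = 1/1.1·[0.6667·0.0000 + 0.3333·42.9600] = 13.0182; exercise value = 0.0000 ≤ continuation, so V_ud = 13.0182
Node dd (S = 50.4): continuation = 1/1.1·[0.6667·42.9600 + 0.3333·80.7600] = 50.5091; exercise value = 60.6000 > continuation, so V_dd = 60.6000 (exercise)
Node u (S = 189): continuation = 1/1.1·[0.6667·0.0000 + 0.3333·13.0182] = 3.9449; exercise value = 0.0000 ≤ continuation, so V_u = 3.9449
Node d (S = 84): continuation = 1/1.1·[0.6667·13.0182 + 0.3333·60.6000] = 26.2534; exercise value = 27.0000 > continuation, so V_d = 27.0000 (exercise)
Node 0 (S = 140): continuation = 1/1.1·[0.6667·3.9449 + 0.3333·27.0000] = 10.5727; exercise value = 0.0000 ≤ continuation, so V_0 = 10.5727

$10.57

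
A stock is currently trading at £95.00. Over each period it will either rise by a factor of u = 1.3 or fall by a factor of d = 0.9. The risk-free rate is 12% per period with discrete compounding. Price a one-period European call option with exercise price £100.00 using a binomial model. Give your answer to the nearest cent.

Risk-neutral probability p = (1 + 0.12 − 0.9)/(1.3 − 0.9) = 0.2200/0.4000 = 0.5500
Terminal stock prices: S_u = 123.5, S_d = 85.5
Terminal payoffs (S − K): max(23.5, 0) = 23.5, max(-14.5, 0) = 0
Node 0 (S = 95): V_0 = 1/1.12·[0.5500·23.5000 + 0.4500·0.0000] = 11.5402

£11.54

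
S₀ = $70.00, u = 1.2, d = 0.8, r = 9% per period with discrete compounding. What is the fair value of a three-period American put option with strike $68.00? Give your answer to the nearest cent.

Risk-neutral probability p = (1 + 0.09 − 0.8)/(1.2 − 0.8) = 0.2900/0.4000 = 0.7250
Terminal stock prices: S_uuu = 121, S_uud = 80.64, S_udd = 53.76, S_ddd = 35.84
Terminal payoffs (K − S): max(-52.96, 0) = 0, max(-12.64, 0) = 0, max(14.24, 0) = 14.24, max(32.16, 0) = 32.16
Node uu (S = 100.8): continuation = 1/1.09·[0.7250·0.0000 + 0.2750·0.0000] = 0.0000; exercise value = 0.0000 ≤ continuation, so V_uu = 0.0000
Node ud (S = 67.2): continuation = 1/1.09·[0.7250·0.0000 + 0.2750·14.2400] = 3.5927; exercise value = 0.8000 ≤ continuation, so V_ud = 3.5927
Node dd (S = 44.8): continuation = 1/1.09·[0.7250·14.2400 + 0.2750·32.1600] = 17.5853; exercise value = 23.2000 > continuation, so V_dd = 23.2000 (exercise)
Node u (S = 84): continuation = 1/1.09·[0.7250·0.0000 + 0.2750·3.5927] = 0.9064; exercise value = 0.0000 ≤ continuation, so V_u = 0.9064
Node d (S = 56): continuation = 1/1.09·[0.7250·3.5927 + 0.2750·23.2000] = 8.2428; exercise value = 12.0000 > continuation, so V_d = 12.0000 (exercise)
Node 0 (S = 70): continuation = 1/1.09·[0.7250·0.9064 + 0.2750·12.0000] = 3.6304; exercise value = 0.0000 ≤ continuation, so V_0 = 3.6304

$3.63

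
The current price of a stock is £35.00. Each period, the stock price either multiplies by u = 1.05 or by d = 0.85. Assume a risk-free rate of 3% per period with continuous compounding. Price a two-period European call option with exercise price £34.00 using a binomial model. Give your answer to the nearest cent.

Risk-neutral probability p = (e^0.03 − 0.85)/(1.05 − 0.85) = 0.1805/0.2000 = 0.9023
Terminal stock prices: S_uu = 38.59, S_ud = 31.24, S_dd = 25.29
Terminal payoffs (S − K): max(4.587, 0) = 4.587, max(-2.762, 0) = 0, max(-8.713, 0) = 0
Node u (S = 36.75): V_u = e^(−0.03)·[0.9023·4.5875 + 0.0977·0.0000] = 4.0168
Node d (S = 29.75): V_d = e^(−0.03)·[0.9023·0.0000 + 0.0977·0.0000] = 0.0000
Node 0 (S = 35): V_0 = e^(−0.03)·[0.9023·4.0168 + 0.0977·0.0000] = 3.5172

£3.52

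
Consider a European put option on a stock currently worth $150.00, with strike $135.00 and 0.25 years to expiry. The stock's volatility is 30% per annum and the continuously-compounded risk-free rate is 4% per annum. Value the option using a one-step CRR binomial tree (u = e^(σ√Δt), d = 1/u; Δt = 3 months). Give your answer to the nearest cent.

$2.94

CRR parameters: u = e^(σ√Δt) = e^(0.3·√0.25) = 1.1618, d = 1/u = 0.8607
Per-period rate: rΔt = 0.04·0.25 = 0.01, so R = e^0.01 = 1.0101
Risk-neutral probability p = (e^0.01 − 0.8607)/(1.1618 − 0.8607) = 0.1493/0.3011 = 0.4959
Terminal stock prices: S_u = 174.3, S_d = 129.1
Terminal payoffs (K − S): max(-39.28, 0) = 0, max(5.894, 0) = 5.894
Node 0 (S = 150): V_0 = e^(−0.01)·[0.4959·0.0000 + 0.5041·5.8938] = 2.9412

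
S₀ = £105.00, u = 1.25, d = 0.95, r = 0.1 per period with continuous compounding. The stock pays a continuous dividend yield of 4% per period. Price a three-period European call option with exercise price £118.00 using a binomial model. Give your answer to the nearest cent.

£10.82

Per-period risk-free factor R = e^0.1 = 1.1052; dividend-adjusted growth = e^(0.1−0.04) = 1.0618.
Risk-neutral probability p = (1.0618 − 0.95)/(1.25 − 0.95) = 0.1118/0.3000 = 0.3728
Terminal stock prices: S_uuu = 205.1, S_uud = 155.9, S_udd = 118.5, S_ddd = 90.02
Terminal payoffs (S − K): max(87.08, 0) = 87.08, max(37.86, 0) = 37.86, max(0.4531, 0) = 0.4531, max(-27.98, 0) = 0
Node uu (S = 164.1): V_uu = e^(−0.1)·[0.3728·87.0781 + 0.6272·37.8594] = 50.8587
Node ud (S = 124.7): V_ud = e^(−0.1)·[0.3728·37.8594 + 0.6272·0.4531] = 13.0276
Node dd (S = 94.76): V_dd = e^(−0.1)·[0.3728·0.4531 + 0.6272·0.0000] = 0.1528
Node u (S = 131.2): V_u = e^(−0.1)·[0.3728·50.8587 + 0.6272·13.0276] = 24.5488
Node d (S = 99.75): V_d = e^(−0.1)·[0.3728·13.0276 + 0.6272·0.1528] = 4.4811
Node 0 (S = 105): V_0 = e^(−0.1)·[0.3728·24.5488 + 0.6272·4.4811] = 10.8238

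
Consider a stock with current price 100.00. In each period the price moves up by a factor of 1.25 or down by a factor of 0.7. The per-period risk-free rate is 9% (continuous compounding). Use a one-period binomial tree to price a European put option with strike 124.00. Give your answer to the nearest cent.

Risk-neutral probability p = (e^0.09 − 0.7)/(1.25 − 0.7) = 0.3942/0.5500 = 0.7167
Terminal stock prices: S_u = 125, S_d = 70
Terminal payoffs (K − S): max(-1, 0) = 0, max(54, 0) = 54
Node 0 (S = 100): V_0 = e^(−0.09)·[0.7167·0.0000 + 0.2833·54.0000] = 13.9825

13.98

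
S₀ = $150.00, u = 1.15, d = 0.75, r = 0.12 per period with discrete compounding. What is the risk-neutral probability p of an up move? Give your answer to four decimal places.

p = 0.9250

Risk-neutral probability p = (1 + 0.12 − 0.75)/(1.15 − 0.75) = 0.3700/0.4000 = 0.9250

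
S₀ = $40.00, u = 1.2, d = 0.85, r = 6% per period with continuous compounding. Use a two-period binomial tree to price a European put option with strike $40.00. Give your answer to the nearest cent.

$1.53

Risk-neutral probability p = (e^0.06 − 0.85)/(1.2 − 0.85) = 0.2118/0.3500 = 0.6052
Terminal stock prices: S_uu = 57.6, S_ud = 40.8, S_dd = 28.9
Terminal payoffs (K − S): max(-17.6, 0) = 0, max(-0.8, 0) = 0, max(11.1, 0) = 11.1
Node u (S = 48): V_u = e^(−0.06)·[0.6052·0.0000 + 0.3948·0.0000] = 0.0000
Node d (S = 34): V_d = e^(−0.06)·[0.6052·0.0000 + 0.3948·11.1000] = 4.1266
Node 0 (S = 40): V_0 = e^(−0.06)·[0.6052·0.0000 + 0.3948·4.1266] = 1.5341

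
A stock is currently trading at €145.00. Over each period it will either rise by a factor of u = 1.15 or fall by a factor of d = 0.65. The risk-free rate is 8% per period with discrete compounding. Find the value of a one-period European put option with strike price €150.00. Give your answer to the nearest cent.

€7.23

Risk-neutral probability p = (1 + 0.08 − 0.65)/(1.15 − 0.65) = 0.4300/0.5000 = 0.8600
Terminal stock prices: S_u = 166.8, S_d = 94.25
Terminal payoffs (K − S): max(-16.75, 0) = 0, max(55.75, 0) = 55.75
Node 0 (S = 145): V_0 = 1/1.08·[0.8600·0.0000 + 0.1400·55.7500] = 7.2269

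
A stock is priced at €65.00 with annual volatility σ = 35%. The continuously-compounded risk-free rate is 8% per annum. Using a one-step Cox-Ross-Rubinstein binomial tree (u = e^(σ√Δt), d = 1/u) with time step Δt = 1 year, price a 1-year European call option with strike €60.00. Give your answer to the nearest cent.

CRR parameters: u = e^(σ√Δt) = e^(0.35·√1) = 1.4191, d = 1/u = 0.7047
Per-period rate: rΔt = 0.08·1 = 0.08, so R = e^0.08 = 1.0833
Risk-neutral probability p = (e^0.08 − 0.7047)/(1.4191 − 0.7047) = 0.3786/0.7144 = 0.5300
Terminal stock prices: S_u = 92.24, S_d = 45.8
Terminal payoffs (S − K): max(32.24, 0) = 32.24, max(-14.2, 0) = 0
Node 0 (S = 65): V_0 = e^(−0.08)·[0.5300·32.2394 + 0.4700·0.0000] = 15.7723

€15.77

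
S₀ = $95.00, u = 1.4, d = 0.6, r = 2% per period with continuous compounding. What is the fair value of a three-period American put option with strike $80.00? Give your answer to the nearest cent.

Risk-neutral probability p = (e^0.02 − 0.6)/(1.4 − 0.6) = 0.4202/0.8000 = 0.5253
Terminal stock prices: S_uuu = 260.7, S_uud = 111.7, S_udd = 47.88, S_ddd = 20.52
Terminal payoffs (K − S): max(-180.7, 0) = 0, max(-31.72, 0) = 0, max(32.12, 0) = 32.12, max(59.48, 0) = 59.48
Node uu (S = 186.2): continuation = e^(−0.02)·[0.5253·0.0000 + 0.4747·0.0000] = 0.0000; exercise value = 0.0000 ≤ continuation, so V_uu = 0.0000
Node ud (S = 79.8): continuation = e^(−0.02)·[0.5253·0.0000 + 0.4747·32.1200] = 14.9470; exercise value = 0.2000 ≤ continuation, so V_ud = 14.9470
Node dd (S = 34.2): continuation = e^(−0.02)·[0.5253·32.1200 + 0.4747·59.4800] = 44.2159; exercise value = 45.8000 > continuation, so V_dd = 45.8000 (exercise)
Node u (S = 133): continuation = e^(−0.02)·[0.5253·0.0000 + 0.4747·14.9470] = 6.9555; exercise value = 0.0000 ≤ continuation, so V_u = 6.9555
Node d (S = 57): continuation = e^(−0.02)·[0.5253·14.9470 + 0.4747·45.8000] = 29.0084; exercise value = 23.0000 ≤ continuation, so V_d = 29.0084
Node 0 (S = 95): continuation = e^(−0.02)·[0.5253·6.9555 + 0.4747·29.0084] = 17.0800; exercise value = 0.0000 ≤ continuation, so V_0 = 17.0800

$17.08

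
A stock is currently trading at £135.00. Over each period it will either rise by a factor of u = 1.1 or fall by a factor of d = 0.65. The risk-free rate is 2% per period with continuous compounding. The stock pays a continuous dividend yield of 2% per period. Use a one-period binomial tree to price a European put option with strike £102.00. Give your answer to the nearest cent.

Per-period risk-free factor R = e^0.02 = 1.0202; dividend-adjusted growth = e^(0.02−0.02) = 1.0000.
Risk-neutral probability p = (1.0000 − 0.65)/(1.1 − 0.65) = 0.3500/0.4500 = 0.7778
Terminal stock prices: S_u = 148.5, S_d = 87.75
Terminal payoffs (K − S): max(-46.5, 0) = 0, max(14.25, 0) = 14.25
Node 0 (S = 135): V_0 = e^(−0.02)·[0.7778·0.0000 + 0.2222·14.2500] = 3.1040

£3.10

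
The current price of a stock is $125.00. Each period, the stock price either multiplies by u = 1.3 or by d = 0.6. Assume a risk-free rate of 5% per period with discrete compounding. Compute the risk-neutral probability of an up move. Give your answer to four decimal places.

Risk-neutral probability p = (1 + 0.05 − 0.6)/(1.3 − 0.6) = 0.4500/0.7000 = 0.6429

p = 0.6429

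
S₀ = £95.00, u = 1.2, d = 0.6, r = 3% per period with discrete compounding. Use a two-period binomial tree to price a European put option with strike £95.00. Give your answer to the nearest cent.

Risk-neutral probability p = (1 + 0.03 − 0.6)/(1.2 − 0.6) = 0.4300/0.6000 = 0.7167
Terminal stock prices: S_uu = 136.8, S_ud = 68.4, S_dd = 34.2
Terminal payoffs (K − S): max(-41.8, 0) = 0, max(26.6, 0) = 26.6, max(60.8, 0) = 60.8
Node u (S = 114): V_u = 1/1.03·[0.7167·0.0000 + 0.2833·26.6000] = 7.3172
Node d (S = 57): V_d = 1/1.03·[0.7167·26.6000 + 0.2833·60.8000] = 35.2330
Node 0 (S = 95): V_0 = 1/1.03·[0.7167·7.3172 + 0.2833·35.2330] = 14.7832

£14.78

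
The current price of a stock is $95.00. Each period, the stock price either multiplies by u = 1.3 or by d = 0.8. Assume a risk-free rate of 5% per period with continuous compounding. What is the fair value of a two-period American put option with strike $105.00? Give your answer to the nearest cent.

$15.13

Risk-neutral probability p = (e^0.05 − 0.8)/(1.3 − 0.8) = 0.2513/0.5000 = 0.5025
Terminal stock prices: S_uu = 160.6, S_ud = 98.8, S_dd = 60.8
Terminal payoffs (K − S): max(-55.55, 0) = 0, max(6.2, 0) = 6.2, max(44.2, 0) = 44.2
Node u (S = 123.5): continuation = e^(−0.05)·[0.5025·0.0000 + 0.4975·6.2000] = 2.9338; exercise value = 0.0000 ≤ continuation, so V_u = 2.9338
Node d (S = 76): continuation = e^(−0.05)·[0.5025·6.2000 + 0.4975·44.2000] = 23.8791; exercise value = 29.0000 > continuation, so V_d = 29.0000 (exercise)
Node 0 (S = 95): continuation = e^(−0.05)·[0.5025·2.9338 + 0.4975·29.0000] = 15.1252; exercise value = 10.0000 ≤ continuation, so V_0 = 15.1252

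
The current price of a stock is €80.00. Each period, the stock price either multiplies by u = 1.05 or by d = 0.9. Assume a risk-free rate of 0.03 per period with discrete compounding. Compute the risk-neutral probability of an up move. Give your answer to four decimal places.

Risk-neutral probability p = (1 + 0.03 − 0.9)/(1.05 − 0.9) = 0.1300/0.1500 = 0.8667

p = 0.8667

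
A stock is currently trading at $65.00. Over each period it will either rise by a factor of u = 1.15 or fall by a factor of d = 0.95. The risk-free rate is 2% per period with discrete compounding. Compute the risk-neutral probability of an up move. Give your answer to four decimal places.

p = 0.3500

Risk-neutral probability p = (1 + 0.02 − 0.95)/(1.15 − 0.95) = 0.0700/0.2000 = 0.3500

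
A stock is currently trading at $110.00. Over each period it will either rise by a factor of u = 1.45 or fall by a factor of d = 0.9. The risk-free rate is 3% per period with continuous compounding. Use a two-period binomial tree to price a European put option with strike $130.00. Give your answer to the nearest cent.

Risk-neutral probability p = (e^0.03 − 0.9)/(1.45 − 0.9) = 0.1305/0.5500 = 0.2372
Terminal stock prices: S_uu = 231.3, S_ud = 143.6, S_dd = 89.1
Terminal payoffs (K − S): max(-101.3, 0) = 0, max(-13.55, 0) = 0, max(40.9, 0) = 40.9
Node u (S = 159.5): V_u = e^(−0.03)·[0.2372·0.0000 + 0.7628·0.0000] = 0.0000
Node d (S = 99): V_d = e^(−0.03)·[0.2372·0.0000 + 0.7628·40.9000] = 30.2769
Node 0 (S = 110): V_0 = e^(−0.03)·[0.2372·0.0000 + 0.7628·30.2769] = 22.4129

$22.41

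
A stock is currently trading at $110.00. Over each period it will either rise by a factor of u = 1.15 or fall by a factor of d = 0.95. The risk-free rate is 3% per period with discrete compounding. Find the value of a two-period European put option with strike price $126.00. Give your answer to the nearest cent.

Risk-neutral probability p = (1 + 0.03 − 0.95)/(1.15 − 0.95) = 0.0800/0.2000 = 0.4000
Terminal stock prices: S_uu = 145.5, S_ud = 120.2, S_dd = 99.27
Terminal payoffs (K − S): max(-19.47, 0) = 0, max(5.825, 0) = 5.825, max(26.73, 0) = 26.73
Node u (S = 126.5): V_u = 1/1.03·[0.4000·0.0000 + 0.6000·5.8250] = 3.3932
Node d (S = 104.5): V_d = 1/1.03·[0.4000·5.8250 + 0.6000·26.7250] = 17.8301
Node 0 (S = 110): V_0 = 1/1.03·[0.4000·3.3932 + 0.6000·17.8301] = 11.7042

$11.70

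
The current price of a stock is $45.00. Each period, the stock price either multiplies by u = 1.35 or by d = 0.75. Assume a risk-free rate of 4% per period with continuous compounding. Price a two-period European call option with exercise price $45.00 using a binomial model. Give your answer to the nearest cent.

Risk-neutral probability p = (e^0.04 − 0.75)/(1.35 − 0.75) = 0.2908/0.6000 = 0.4847
Terminal stock prices: S_uu = 82.01, S_ud = 45.56, S_dd = 25.31
Terminal payoffs (S − K): max(37.01, 0) = 37.01, max(0.5625, 0) = 0.5625, max(-19.69, 0) = 0
Node u (S = 60.75): V_u = e^(−0.04)·[0.4847·37.0125 + 0.5153·0.5625] = 17.5145
Node d (S = 33.75): V_d = e^(−0.04)·[0.4847·0.5625 + 0.5153·0.0000] = 0.2619
Node 0 (S = 45): V_0 = e^(−0.04)·[0.4847·17.5145 + 0.5153·0.2619] = 8.2858

$8.29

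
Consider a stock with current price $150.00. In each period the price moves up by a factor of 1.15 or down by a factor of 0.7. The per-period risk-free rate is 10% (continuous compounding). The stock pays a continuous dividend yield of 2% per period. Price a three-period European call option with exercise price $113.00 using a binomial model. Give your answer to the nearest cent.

$58.89

Per-period risk-free factor R = e^0.1 = 1.1052; dividend-adjusted growth = e^(0.1−0.02) = 1.0833.
Risk-neutral probability p = (1.0833 − 0.7)/(1.15 − 0.7) = 0.3833/0.4500 = 0.8517
Terminal stock prices: S_uuu = 228.1, S_uud = 138.9, S_udd = 84.52, S_ddd = 51.45
Terminal payoffs (S − K): max(115.1, 0) = 115.1, max(25.86, 0) = 25.86, max(-28.48, 0) = 0, max(-61.55, 0) = 0
Node uu (S = 198.4): V_uu = e^(−0.1)·[0.8517·115.1312 + 0.1483·25.8625] = 92.2003
Node ud (S = 120.7): V_ud = e^(−0.1)·[0.8517·25.8625 + 0.1483·0.0000] = 19.9321
Node dd (S = 73.5): V_dd = e^(−0.1)·[0.8517·0.0000 + 0.1483·0.0000] = 0.0000
Node u (S = 172.5): V_u = e^(−0.1)·[0.8517·92.2003 + 0.1483·19.9321] = 73.7320
Node d (S = 105): V_d = e^(−0.1)·[0.8517·19.9321 + 0.1483·0.0000] = 15.3615
Node 0 (S = 150): V_0 = e^(−0.1)·[0.8517·73.7320 + 0.1483·15.3615] = 58.8855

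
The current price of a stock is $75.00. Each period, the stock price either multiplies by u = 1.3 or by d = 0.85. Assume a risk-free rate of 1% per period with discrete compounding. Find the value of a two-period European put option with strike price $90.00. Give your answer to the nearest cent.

Risk-neutral probability p = (1 + 0.01 − 0.85)/(1.3 − 0.85) = 0.1600/0.4500 = 0.3556
Terminal stock prices: S_uu = 126.8, S_ud = 82.88, S_dd = 54.19
Terminal payoffs (K − S): max(-36.75, 0) = 0, max(7.125, 0) = 7.125, max(35.81, 0) = 35.81
Node u (S = 97.5): V_u = 1/1.01·[0.3556·0.0000 + 0.6444·7.1250] = 4.5462
Node d (S = 63.75): V_d = 1/1.01·[0.3556·7.1250 + 0.6444·35.8125] = 25.3589
Node 0 (S = 75): V_0 = 1/1.01·[0.3556·4.5462 + 0.6444·25.3589] = 17.7810

$17.78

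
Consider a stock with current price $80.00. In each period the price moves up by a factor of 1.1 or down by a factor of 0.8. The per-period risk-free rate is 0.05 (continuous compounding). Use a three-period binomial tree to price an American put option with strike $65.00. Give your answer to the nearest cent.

Risk-neutral probability p = (e^0.05 − 0.8)/(1.1 − 0.8) = 0.2513/0.3000 = 0.8376
Terminal stock prices: S_uuu = 106.5, S_uud = 77.44, S_udd = 56.32, S_ddd = 40.96
Terminal payoffs (K − S): max(-41.48, 0) = 0, max(-12.44, 0) = 0, max(8.68, 0) = 8.68, max(24.04, 0) = 24.04
Node uu (S = 96.8): continuation = e^(−0.05)·[0.8376·0.0000 + 0.1624·0.0000] = 0.0000; exercise value = 0.0000 ≤ continuation, so V_uu = 0.0000
Node ud (S = 70.4): continuation = e^(−0.05)·[0.8376·0.0000 + 0.1624·8.6800] = 1.3411; exercise value = 0.0000 ≤ continuation, so V_ud = 1.3411
Node dd (S = 51.2): continuation = e^(−0.05)·[0.8376·8.6800 + 0.1624·24.0400] = 10.6299; exercise value = 13.8000 > continuation, so V_dd = 13.8000 (exercise)
Node u (S = 88): continuation = e^(−0.05)·[0.8376·0.0000 + 0.1624·1.3411] = 0.2072; exercise value = 0.0000 ≤ continuation, so V_u = 0.2072
Node d (S = 64): continuation = e^(−0.05)·[0.8376·1.3411 + 0.1624·13.8000] = 3.2007; exercise value = 1.0000 ≤ continuation, so V_d = 3.2007
Node 0 (S = 80): continuation = e^(−0.05)·[0.8376·0.2072 + 0.1624·3.2007] = 0.6596; exercise value = 0.0000 ≤ continuation, so V_0 = 0.6596

$0.66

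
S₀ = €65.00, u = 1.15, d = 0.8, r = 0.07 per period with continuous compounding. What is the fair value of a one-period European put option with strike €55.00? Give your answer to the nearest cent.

Risk-neutral probability p = (e^0.07 − 0.8)/(1.15 − 0.8) = 0.2725/0.3500 = 0.7786
Terminal stock prices: S_u = 74.75, S_d = 52
Terminal payoffs (K − S): max(-19.75, 0) = 0, max(3, 0) = 3
Node 0 (S = 65): V_0 = e^(−0.07)·[0.7786·0.0000 + 0.2214·3.0000] = 0.6193

€0.62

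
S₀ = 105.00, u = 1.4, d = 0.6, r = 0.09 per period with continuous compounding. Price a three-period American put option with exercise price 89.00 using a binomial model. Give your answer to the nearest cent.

11.57

Risk-neutral probability p = (e^0.09 − 0.6)/(1.4 − 0.6) = 0.4942/0.8000 = 0.6177
Terminal stock prices: S_uuu = 288.1, S_uud = 123.5, S_udd = 52.92, S_ddd = 22.68
Terminal payoffs (K − S): max(-199.1, 0) = 0, max(-34.48, 0) = 0, max(36.08, 0) = 36.08, max(66.32, 0) = 66.32
Node uu (S = 205.8): continuation = e^(−0.09)·[0.6177·0.0000 + 0.3823·0.0000] = 0.0000; exercise value = 0.0000 ≤ continuation, so V_uu = 0.0000
Node ud (S = 88.2): continuation = e^(−0.09)·[0.6177·0.0000 + 0.3823·36.0800] = 12.6056; exercise value = 0.8000 ≤ continuation, so V_ud = 12.6056
Node dd (S = 37.8): continuation = e^(−0.09)·[0.6177·36.0800 + 0.3823·66.3200] = 43.5399; exercise value = 51.2000 > continuation, so V_dd = 51.2000 (exercise)
Node u (S = 147): continuation = e^(−0.09)·[0.6177·0.0000 + 0.3823·12.6056] = 4.4041; exercise value = 0.0000 ≤ continuation, so V_u = 4.4041
Node d (S = 63): continuation = e^(−0.09)·[0.6177·12.6056 + 0.3823·51.2000] = 25.0048; exercise value = 26.0000 > continuation, so V_d = 26.0000 (exercise)
Node 0 (S = 105): continuation = e^(−0.09)·[0.6177·4.4041 + 0.3823·26.0000] = 11.5702; exercise value = 0.0000 ≤ continuation, so V_0 = 11.5702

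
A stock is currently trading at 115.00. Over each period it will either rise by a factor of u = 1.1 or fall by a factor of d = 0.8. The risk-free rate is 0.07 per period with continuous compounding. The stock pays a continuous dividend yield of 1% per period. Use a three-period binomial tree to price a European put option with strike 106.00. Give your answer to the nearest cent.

0.94

Per-period risk-free factor R = e^0.07 = 1.0725; dividend-adjusted growth = e^(0.07−0.01) = 1.0618.
Risk-neutral probability p = (1.0618 − 0.8)/(1.1 − 0.8) = 0.2618/0.3000 = 0.8728
Terminal stock prices: S_uuu = 153.1, S_uud = 111.3, S_udd = 80.96, S_ddd = 58.88
Terminal payoffs (K − S): max(-47.07, 0) = 0, max(-5.32, 0) = 0, max(25.04, 0) = 25.04, max(47.12, 0) = 47.12
Node uu (S = 139.2): V_uu = e^(−0.07)·[0.8728·0.0000 + 0.1272·0.0000] = 0.0000
Node ud (S = 101.2): V_ud = e^(−0.07)·[0.8728·0.0000 + 0.1272·25.0400] = 2.9700
Node dd (S = 73.6): V_dd = e^(−0.07)·[0.8728·25.0400 + 0.1272·47.1200] = 25.9661
Node u (S = 126.5): V_u = e^(−0.07)·[0.8728·0.0000 + 0.1272·2.9700] = 0.3523
Node d (S = 92): V_d = e^(−0.07)·[0.8728·2.9700 + 0.1272·25.9661] = 5.4968
Node 0 (S = 115): V_0 = e^(−0.07)·[0.8728·0.3523 + 0.1272·5.4968] = 0.9387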